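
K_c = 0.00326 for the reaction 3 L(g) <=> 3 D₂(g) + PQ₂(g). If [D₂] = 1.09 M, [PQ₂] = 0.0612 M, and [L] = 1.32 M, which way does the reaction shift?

to the left

Q_c = [D₂]³·[PQ₂] / [L]³ = (1.09)³·(0.0612) / (1.32)³ = 0.0345
Q_c = 0.0345 > K_c = 0.00326, so the reverse reaction proceeds.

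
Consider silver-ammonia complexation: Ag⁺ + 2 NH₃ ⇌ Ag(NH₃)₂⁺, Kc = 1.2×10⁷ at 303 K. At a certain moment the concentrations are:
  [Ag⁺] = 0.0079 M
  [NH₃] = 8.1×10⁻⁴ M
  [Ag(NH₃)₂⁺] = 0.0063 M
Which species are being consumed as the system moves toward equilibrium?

Qc = [Ag(NH₃)₂⁺] / ([Ag⁺]·[NH₃]²) = (0.0063) / ((0.0079)·(8.1×10⁻⁴)²) = 1.2×10⁶
Qc = 1.2×10⁶ < Kc = 1.2×10⁷: net forward reaction.

Ag⁺, NH₃ (reactants)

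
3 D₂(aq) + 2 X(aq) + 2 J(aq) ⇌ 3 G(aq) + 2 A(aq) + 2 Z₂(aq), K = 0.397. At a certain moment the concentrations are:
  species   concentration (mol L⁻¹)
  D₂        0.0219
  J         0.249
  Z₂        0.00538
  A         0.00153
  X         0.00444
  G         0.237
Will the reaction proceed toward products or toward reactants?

forward (toward products)

Q = [G]³·[A]²·[Z₂]² / ([D₂]³·[X]²·[J]²) = (0.237)³·(0.00153)²·(0.00538)² / ((0.0219)³·(0.00444)²·(0.249)²) = 0.0703
Q = 0.0703 < K = 0.397, so the forward reaction proceeds.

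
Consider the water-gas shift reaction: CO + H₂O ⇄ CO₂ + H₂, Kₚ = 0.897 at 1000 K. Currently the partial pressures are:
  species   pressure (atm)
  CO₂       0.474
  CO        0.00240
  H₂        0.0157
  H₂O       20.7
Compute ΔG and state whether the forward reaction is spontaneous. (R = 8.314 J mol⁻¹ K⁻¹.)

Qₚ = P(CO₂)·P(H₂) / (P(CO)·P(H₂O)) = (0.474)·(0.0157) / ((0.00240)·(20.7)) = 0.150
ΔG = RT ln(Qₚ/Kₚ) = (8.314 J mol⁻¹ K⁻¹)(1000 K) × ln(0.150/0.897)
   = (8.314 kJ/mol)(-1.788) = -14.9 kJ/mol
ΔG < 0, so the forward reaction is spontaneous (proceeds forward).

ΔG = -14.9 kJ/mol; the forward reaction is spontaneous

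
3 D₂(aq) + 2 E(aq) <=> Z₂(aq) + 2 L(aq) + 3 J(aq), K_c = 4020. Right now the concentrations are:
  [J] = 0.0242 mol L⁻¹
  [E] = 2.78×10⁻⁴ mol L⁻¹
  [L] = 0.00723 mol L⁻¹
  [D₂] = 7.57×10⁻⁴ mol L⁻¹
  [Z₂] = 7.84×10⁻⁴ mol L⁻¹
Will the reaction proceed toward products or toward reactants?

in the reverse direction

Q_c = [Z₂]·[L]²·[J]³ / ([D₂]³·[E]²) = (7.84×10⁻⁴)·(0.00723)²·(0.0242)³ / ((7.57×10⁻⁴)³·(2.78×10⁻⁴)²) = 17300
Q_c = 17300 > K_c = 4020, so the reverse reaction proceeds.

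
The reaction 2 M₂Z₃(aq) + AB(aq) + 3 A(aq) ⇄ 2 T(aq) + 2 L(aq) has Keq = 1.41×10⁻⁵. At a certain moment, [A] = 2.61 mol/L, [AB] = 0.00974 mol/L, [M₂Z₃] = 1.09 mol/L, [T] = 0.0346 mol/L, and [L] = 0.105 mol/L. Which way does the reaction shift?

Q = [T]²·[L]² / ([M₂Z₃]²·[AB]·[A]³) = (0.0346)²·(0.105)² / ((1.09)²·(0.00974)·(2.61)³) = 6.42×10⁻⁵
Q = 6.42×10⁻⁵ > Keq = 1.41×10⁻⁵, so the reverse reaction proceeds.

toward reactants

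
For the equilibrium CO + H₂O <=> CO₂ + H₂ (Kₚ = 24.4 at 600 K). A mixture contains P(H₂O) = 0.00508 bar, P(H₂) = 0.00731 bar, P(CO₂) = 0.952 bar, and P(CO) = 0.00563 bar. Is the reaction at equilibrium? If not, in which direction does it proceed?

reverse (toward reactants)

Qₚ = P(CO₂)·P(H₂) / (P(CO)·P(H₂O)) = (0.952)·(0.00731) / ((0.00563)·(0.00508)) = 243
Qₚ = 243 > Kₚ = 24.4, so the reverse reaction proceeds.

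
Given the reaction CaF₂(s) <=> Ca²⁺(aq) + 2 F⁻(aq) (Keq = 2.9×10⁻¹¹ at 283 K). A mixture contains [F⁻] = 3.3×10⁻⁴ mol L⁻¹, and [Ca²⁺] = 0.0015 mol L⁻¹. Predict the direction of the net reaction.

(CaF₂ is a pure solid — omitted from Q.)
Q = [Ca²⁺]·[F⁻]² = (0.0015)·(3.3×10⁻⁴)² = 1.6×10⁻¹⁰
Q = 1.6×10⁻¹⁰ > Keq = 2.9×10⁻¹¹, so the reverse reaction proceeds.

reverse (toward reactants)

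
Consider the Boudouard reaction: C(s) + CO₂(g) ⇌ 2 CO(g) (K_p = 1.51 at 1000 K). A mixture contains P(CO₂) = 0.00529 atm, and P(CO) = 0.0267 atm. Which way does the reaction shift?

(C is a pure solid — omitted from Q_p.)
Q_p = P(CO)² / P(CO₂) = (0.0267)² / (0.00529) = 0.135
Q_p = 0.135 < K_p = 1.51, so the forward reaction proceeds.

forward (toward products)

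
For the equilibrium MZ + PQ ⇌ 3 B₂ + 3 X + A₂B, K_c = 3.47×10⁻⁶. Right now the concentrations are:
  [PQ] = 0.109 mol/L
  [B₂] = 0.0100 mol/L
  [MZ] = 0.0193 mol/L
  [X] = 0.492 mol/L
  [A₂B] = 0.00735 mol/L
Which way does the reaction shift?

Q_c = [B₂]³·[X]³·[A₂B] / ([MZ]·[PQ]) = (0.0100)³·(0.492)³·(0.00735) / ((0.0193)·(0.109)) = 4.16×10⁻⁷
Q_c = 4.16×10⁻⁷ < K_c = 3.47×10⁻⁶, so the forward reaction proceeds.

to the right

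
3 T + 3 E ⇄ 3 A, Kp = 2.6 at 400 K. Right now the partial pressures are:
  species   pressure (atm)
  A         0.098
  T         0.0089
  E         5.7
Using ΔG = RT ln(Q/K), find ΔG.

ΔG = 3.39 kJ/mol

Qp = P(A)³ / (P(T)³·P(E)³) = (0.098)³ / ((0.0089)³·(5.7)³) = 7.21
ΔG = RT ln(Qp/Kp) = (8.314 J mol⁻¹ K⁻¹)(400 K) × ln(7.21/2.6)
   = (3.326 kJ/mol)(1.020) = 3.39 kJ/mol
ΔG > 0, so the forward reaction is non-spontaneous (proceeds in reverse).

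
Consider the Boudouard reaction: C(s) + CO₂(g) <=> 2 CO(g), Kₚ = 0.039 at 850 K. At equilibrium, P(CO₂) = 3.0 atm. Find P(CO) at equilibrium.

P(CO) = 0.34 atm

(C is a pure solid — omitted from Kₚ.)
At equilibrium, Kₚ = P(CO)² / P(CO₂) = 0.039.
(P(CO))² / (3.0) = 0.039
P(CO)² = 0.117 ⇒ P(CO) = 0.34 atm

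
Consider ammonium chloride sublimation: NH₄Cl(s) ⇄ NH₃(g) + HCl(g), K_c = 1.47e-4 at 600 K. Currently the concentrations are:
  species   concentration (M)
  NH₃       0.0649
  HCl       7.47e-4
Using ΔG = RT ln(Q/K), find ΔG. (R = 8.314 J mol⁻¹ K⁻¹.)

ΔG = -5.53 kJ/mol

(NH₄Cl is a pure solid — omitted from Q_c.)
Q_c = [NH₃]·[HCl] = (0.0649)·(7.47e-4) = 4.85e-5
ΔG = RT ln(Q_c/K_c) = (8.314 J mol⁻¹ K⁻¹)(600 K) × ln(4.85e-5/1.47e-4)
   = (4.988 kJ/mol)(-1.109) = -5.53 kJ/mol
ΔG < 0, so the forward reaction is spontaneous (proceeds forward).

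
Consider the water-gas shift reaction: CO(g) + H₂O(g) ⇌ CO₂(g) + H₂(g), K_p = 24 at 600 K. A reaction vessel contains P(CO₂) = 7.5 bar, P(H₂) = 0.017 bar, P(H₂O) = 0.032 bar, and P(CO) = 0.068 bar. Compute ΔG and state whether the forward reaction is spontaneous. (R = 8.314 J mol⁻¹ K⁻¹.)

ΔG = 4.45 kJ/mol; the forward reaction is non-spontaneous

Q_p = P(CO₂)·P(H₂) / (P(CO)·P(H₂O)) = (7.5)·(0.017) / ((0.068)·(0.032)) = 58.6
ΔG = RT ln(Q_p/K_p) = (8.314 J mol⁻¹ K⁻¹)(600 K) × ln(58.6/24)
   = (4.988 kJ/mol)(0.8927) = 4.45 kJ/mol
ΔG > 0, so the forward reaction is non-spontaneous (proceeds in reverse).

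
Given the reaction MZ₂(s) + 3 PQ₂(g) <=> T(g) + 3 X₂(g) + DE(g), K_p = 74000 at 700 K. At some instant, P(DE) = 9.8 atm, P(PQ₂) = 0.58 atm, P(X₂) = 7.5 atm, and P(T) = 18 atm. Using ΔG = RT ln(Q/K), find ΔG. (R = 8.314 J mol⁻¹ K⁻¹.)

ΔG = 9.54 kJ/mol

(MZ₂ is a pure solid — omitted from Q_p.)
Q_p = P(T)·P(X₂)³·P(DE) / P(PQ₂)³ = (18)·(7.5)³·(9.8) / (0.58)³ = 3.81e5
ΔG = RT ln(Q_p/K_p) = (8.314 J mol⁻¹ K⁻¹)(700 K) × ln(3.81e5/74000)
   = (5.820 kJ/mol)(1.639) = 9.54 kJ/mol
ΔG > 0, so the forward reaction is non-spontaneous (proceeds in reverse).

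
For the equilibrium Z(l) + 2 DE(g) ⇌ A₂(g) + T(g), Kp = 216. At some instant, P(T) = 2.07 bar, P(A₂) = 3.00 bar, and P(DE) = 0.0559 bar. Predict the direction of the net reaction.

(Z is a pure liquid — omitted from Qp.)
Qp = P(A₂)·P(T) / P(DE)² = (3.00)·(2.07) / (0.0559)² = 1990
Qp = 1990 > Kp = 216, so the reverse reaction proceeds.

reverse (toward reactants)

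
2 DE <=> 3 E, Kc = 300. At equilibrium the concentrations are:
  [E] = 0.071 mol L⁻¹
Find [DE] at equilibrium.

[DE] = 0.0011 mol L⁻¹

At equilibrium, Kc = [E]³ / [DE]² = 300.
(0.071)³ / ([DE])² = 300
[DE]² = 1.19e-6 ⇒ [DE] = 0.0011 mol L⁻¹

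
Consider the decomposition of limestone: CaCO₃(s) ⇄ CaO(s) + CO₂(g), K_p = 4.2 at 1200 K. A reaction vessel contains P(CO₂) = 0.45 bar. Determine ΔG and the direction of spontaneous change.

ΔG = -22.3 kJ/mol; the forward reaction is spontaneous

(CaCO₃, CaO are pure solids — omitted from Q_p.)
Q_p = P(CO₂) = 0.450
ΔG = RT ln(Q_p/K_p) = (8.314 J mol⁻¹ K⁻¹)(1200 K) × ln(0.450/4.2)
   = (9.977 kJ/mol)(-2.234) = -22.3 kJ/mol
ΔG < 0, so the forward reaction is spontaneous (proceeds forward).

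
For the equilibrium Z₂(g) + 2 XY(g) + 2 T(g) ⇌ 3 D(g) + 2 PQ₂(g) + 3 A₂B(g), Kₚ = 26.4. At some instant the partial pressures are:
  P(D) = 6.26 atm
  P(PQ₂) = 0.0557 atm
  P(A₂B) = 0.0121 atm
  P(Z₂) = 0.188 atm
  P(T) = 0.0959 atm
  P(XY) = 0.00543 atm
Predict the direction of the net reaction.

neither direction; the system is at equilibrium

Qₚ = P(D)³·P(PQ₂)²·P(A₂B)³ / (P(Z₂)·P(XY)²·P(T)²) = (6.26)³·(0.0557)²·(0.0121)³ / ((0.188)·(0.00543)²·(0.0959)²) = 26.4
Qₚ = 26.4 = Kₚ, so the system is already at equilibrium.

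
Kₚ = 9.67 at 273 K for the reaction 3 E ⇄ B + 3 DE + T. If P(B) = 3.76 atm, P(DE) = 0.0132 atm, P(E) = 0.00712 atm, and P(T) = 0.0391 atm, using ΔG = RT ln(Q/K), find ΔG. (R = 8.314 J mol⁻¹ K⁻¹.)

Qₚ = P(B)·P(DE)³·P(T) / P(E)³ = (3.76)·(0.0132)³·(0.0391) / (0.00712)³ = 0.937
ΔG = RT ln(Qₚ/Kₚ) = (8.314 J mol⁻¹ K⁻¹)(273 K) × ln(0.937/9.67)
   = (2.270 kJ/mol)(-2.334) = -5.30 kJ/mol
ΔG < 0, so the forward reaction is spontaneous (proceeds forward).

ΔG = -5.30 kJ/mol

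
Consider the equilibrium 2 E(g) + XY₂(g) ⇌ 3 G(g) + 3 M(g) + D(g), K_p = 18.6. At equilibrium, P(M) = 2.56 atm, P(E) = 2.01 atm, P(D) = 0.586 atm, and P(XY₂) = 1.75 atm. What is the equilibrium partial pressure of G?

P(G) = 2.37 atm

At equilibrium, K_p = P(G)³·P(M)³·P(D) / (P(E)²·P(XY₂)) = 18.6.
(P(G))³·(2.56)³·(0.586) / ((2.01)²·(1.75)) = 18.6
P(G)³ = 13.4 ⇒ P(G) = 2.37 atm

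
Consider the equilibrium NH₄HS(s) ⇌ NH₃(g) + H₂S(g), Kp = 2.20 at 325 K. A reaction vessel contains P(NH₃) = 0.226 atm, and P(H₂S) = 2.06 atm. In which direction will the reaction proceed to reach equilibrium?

(NH₄HS is a pure solid — omitted from Qp.)
Qp = P(NH₃)·P(H₂S) = (0.226)·(2.06) = 0.466
Qp = 0.466 < Kp = 2.20, so the forward reaction proceeds.

forward (toward products)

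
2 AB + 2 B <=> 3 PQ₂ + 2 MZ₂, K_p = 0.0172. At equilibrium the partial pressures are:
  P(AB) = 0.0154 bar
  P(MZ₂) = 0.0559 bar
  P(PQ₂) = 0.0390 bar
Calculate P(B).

At equilibrium, K_p = P(PQ₂)³·P(MZ₂)² / (P(AB)²·P(B)²) = 0.0172.
(0.0390)³·(0.0559)² / ((0.0154)²·(P(B))²) = 0.0172
P(B)² = 0.0454 ⇒ P(B) = 0.213 bar

P(B) = 0.213 bar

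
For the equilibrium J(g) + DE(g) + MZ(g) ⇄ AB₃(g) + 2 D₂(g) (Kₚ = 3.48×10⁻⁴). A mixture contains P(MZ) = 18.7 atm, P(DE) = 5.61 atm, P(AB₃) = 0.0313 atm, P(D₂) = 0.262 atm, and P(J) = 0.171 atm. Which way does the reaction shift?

in the forward direction

Qₚ = P(AB₃)·P(D₂)² / (P(J)·P(DE)·P(MZ)) = (0.0313)·(0.262)² / ((0.171)·(5.61)·(18.7)) = 1.20×10⁻⁴
Qₚ = 1.20×10⁻⁴ < Kₚ = 3.48×10⁻⁴, so the forward reaction proceeds.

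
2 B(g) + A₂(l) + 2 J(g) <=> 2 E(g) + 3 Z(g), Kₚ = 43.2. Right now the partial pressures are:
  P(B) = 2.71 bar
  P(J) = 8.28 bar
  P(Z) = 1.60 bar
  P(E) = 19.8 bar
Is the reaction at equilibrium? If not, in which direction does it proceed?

(A₂ is a pure liquid — omitted from Qₚ.)
Qₚ = P(E)²·P(Z)³ / (P(B)²·P(J)²) = (19.8)²·(1.60)³ / ((2.71)²·(8.28)²) = 3.19
Qₚ = 3.19 < Kₚ = 43.2, so the forward reaction proceeds.

toward products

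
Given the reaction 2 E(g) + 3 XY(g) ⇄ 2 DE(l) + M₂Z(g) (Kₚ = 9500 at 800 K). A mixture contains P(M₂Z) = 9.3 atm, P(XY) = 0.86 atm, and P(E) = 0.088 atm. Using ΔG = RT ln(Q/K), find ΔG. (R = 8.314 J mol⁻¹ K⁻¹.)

(DE is a pure liquid — omitted from Qₚ.)
Qₚ = P(M₂Z) / (P(E)²·P(XY)³) = (9.3) / ((0.088)²·(0.86)³) = 1890
ΔG = RT ln(Qₚ/Kₚ) = (8.314 J mol⁻¹ K⁻¹)(800 K) × ln(1890/9500)
   = (6.651 kJ/mol)(-1.615) = -10.7 kJ/mol
ΔG < 0, so the forward reaction is spontaneous (proceeds forward).

ΔG = -10.7 kJ/mol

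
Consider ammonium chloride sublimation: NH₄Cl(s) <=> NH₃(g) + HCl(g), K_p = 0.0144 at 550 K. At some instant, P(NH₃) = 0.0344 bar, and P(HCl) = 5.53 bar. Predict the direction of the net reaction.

(NH₄Cl is a pure solid — omitted from Q_p.)
Q_p = P(NH₃)·P(HCl) = (0.0344)·(5.53) = 0.190
Q_p = 0.190 > K_p = 0.0144, so the reverse reaction proceeds.

to the left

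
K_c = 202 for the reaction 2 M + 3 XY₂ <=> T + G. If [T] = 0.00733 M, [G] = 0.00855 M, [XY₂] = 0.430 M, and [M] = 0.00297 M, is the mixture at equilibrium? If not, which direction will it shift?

no; Q < K, reaction proceeds forward

Q_c = [T]·[G] / ([M]²·[XY₂]³) = (0.00733)·(0.00855) / ((0.00297)²·(0.430)³) = 89.4
Q_c = 89.4 < K_c = 202: net forward reaction.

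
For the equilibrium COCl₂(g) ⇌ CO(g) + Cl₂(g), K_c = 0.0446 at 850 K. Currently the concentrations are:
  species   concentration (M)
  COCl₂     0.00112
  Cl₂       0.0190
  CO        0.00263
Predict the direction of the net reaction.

Q_c = [CO]·[Cl₂] / [COCl₂] = (0.00263)·(0.0190) / (0.00112) = 0.0446
Q_c = 0.0446 = K_c, so the system is already at equilibrium.

neither direction; the system is at equilibrium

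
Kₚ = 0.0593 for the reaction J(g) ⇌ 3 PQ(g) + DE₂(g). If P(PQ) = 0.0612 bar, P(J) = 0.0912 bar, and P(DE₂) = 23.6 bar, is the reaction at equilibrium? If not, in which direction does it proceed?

neither direction; the system is at equilibrium

Qₚ = P(PQ)³·P(DE₂) / P(J) = (0.0612)³·(23.6) / (0.0912) = 0.0593
Qₚ = 0.0593 = Kₚ, so the system is already at equilibrium.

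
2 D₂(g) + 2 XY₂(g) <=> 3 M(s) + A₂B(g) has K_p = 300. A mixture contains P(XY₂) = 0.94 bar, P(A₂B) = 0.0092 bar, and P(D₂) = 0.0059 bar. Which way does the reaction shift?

(M is a pure solid — omitted from Q_p.)
Q_p = P(A₂B) / (P(D₂)²·P(XY₂)²) = (0.0092) / ((0.0059)²·(0.94)²) = 300
Q_p = 300 = K_p, so the system is already at equilibrium.

at equilibrium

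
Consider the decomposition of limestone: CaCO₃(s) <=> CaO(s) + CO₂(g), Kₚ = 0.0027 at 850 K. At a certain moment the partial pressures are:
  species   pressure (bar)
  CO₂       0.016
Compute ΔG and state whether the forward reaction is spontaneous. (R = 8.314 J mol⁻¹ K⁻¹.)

ΔG = 12.6 kJ/mol; the forward reaction is non-spontaneous

(CaCO₃, CaO are pure solids — omitted from Qₚ.)
Qₚ = P(CO₂) = 0.0160
ΔG = RT ln(Qₚ/Kₚ) = (8.314 J mol⁻¹ K⁻¹)(850 K) × ln(0.0160/0.0027)
   = (7.067 kJ/mol)(1.779) = 12.6 kJ/mol
ΔG > 0, so the forward reaction is non-spontaneous (proceeds in reverse).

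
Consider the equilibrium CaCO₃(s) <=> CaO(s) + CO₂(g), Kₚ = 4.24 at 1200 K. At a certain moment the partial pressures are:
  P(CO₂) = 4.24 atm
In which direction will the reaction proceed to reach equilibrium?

(CaCO₃, CaO are pure solids — omitted from Qₚ.)
Qₚ = P(CO₂) = 4.24
Qₚ = 4.24 = Kₚ, so the system is already at equilibrium.

at equilibrium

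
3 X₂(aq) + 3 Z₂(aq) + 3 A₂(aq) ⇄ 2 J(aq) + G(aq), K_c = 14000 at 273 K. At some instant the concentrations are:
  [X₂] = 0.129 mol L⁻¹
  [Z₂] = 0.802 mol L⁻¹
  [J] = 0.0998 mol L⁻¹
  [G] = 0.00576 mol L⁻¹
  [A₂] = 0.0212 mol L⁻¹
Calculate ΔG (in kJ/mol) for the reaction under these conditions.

ΔG = -2.15 kJ/mol

Q_c = [J]²·[G] / ([X₂]³·[Z₂]³·[A₂]³) = (0.0998)²·(0.00576) / ((0.129)³·(0.802)³·(0.0212)³) = 5440
ΔG = RT ln(Q_c/K_c) = (8.314 J mol⁻¹ K⁻¹)(273 K) × ln(5440/14000)
   = (2.270 kJ/mol)(-0.9453) = -2.15 kJ/mol
ΔG < 0, so the forward reaction is spontaneous (proceeds forward).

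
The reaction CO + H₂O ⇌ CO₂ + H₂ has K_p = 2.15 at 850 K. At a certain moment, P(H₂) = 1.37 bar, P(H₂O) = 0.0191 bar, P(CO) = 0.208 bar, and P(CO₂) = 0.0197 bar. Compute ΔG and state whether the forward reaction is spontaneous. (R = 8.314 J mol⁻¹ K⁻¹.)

Q_p = P(CO₂)·P(H₂) / (P(CO)·P(H₂O)) = (0.0197)·(1.37) / ((0.208)·(0.0191)) = 6.79
ΔG = RT ln(Q_p/K_p) = (8.314 J mol⁻¹ K⁻¹)(850 K) × ln(6.79/2.15)
   = (7.067 kJ/mol)(1.150) = 8.13 kJ/mol
ΔG > 0, so the forward reaction is non-spontaneous (proceeds in reverse).

ΔG = 8.13 kJ/mol; the forward reaction is non-spontaneous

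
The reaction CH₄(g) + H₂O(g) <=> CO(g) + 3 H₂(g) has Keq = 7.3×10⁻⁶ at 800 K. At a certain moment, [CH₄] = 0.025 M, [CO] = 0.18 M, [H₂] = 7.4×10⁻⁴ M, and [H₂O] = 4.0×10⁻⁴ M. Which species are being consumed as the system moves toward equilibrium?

Q = [CO]·[H₂]³ / ([CH₄]·[H₂O]) = (0.18)·(7.4×10⁻⁴)³ / ((0.025)·(4.0×10⁻⁴)) = 7.3×10⁻⁶
Q = 7.3×10⁻⁶ = Keq; the system is at equilibrium.

none (at equilibrium)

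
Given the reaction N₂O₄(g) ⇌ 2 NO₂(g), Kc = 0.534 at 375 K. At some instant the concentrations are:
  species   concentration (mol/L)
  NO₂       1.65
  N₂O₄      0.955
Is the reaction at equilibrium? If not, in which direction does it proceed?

reverse (toward reactants)

Qc = [NO₂]² / [N₂O₄] = (1.65)² / (0.955) = 2.85
Qc = 2.85 > Kc = 0.534, so the reverse reaction proceeds.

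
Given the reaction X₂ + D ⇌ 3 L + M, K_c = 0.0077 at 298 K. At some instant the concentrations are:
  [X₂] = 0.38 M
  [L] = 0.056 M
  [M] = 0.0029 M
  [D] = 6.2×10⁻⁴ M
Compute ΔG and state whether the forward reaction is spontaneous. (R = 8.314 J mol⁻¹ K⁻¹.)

Q_c = [L]³·[M] / ([X₂]·[D]) = (0.056)³·(0.0029) / ((0.38)·(6.2×10⁻⁴)) = 0.00216
ΔG = RT ln(Q_c/K_c) = (8.314 J mol⁻¹ K⁻¹)(298 K) × ln(0.00216/0.0077)
   = (2.478 kJ/mol)(-1.271) = -3.15 kJ/mol
ΔG < 0, so the forward reaction is spontaneous (proceeds forward).

ΔG = -3.15 kJ/mol; the forward reaction is spontaneous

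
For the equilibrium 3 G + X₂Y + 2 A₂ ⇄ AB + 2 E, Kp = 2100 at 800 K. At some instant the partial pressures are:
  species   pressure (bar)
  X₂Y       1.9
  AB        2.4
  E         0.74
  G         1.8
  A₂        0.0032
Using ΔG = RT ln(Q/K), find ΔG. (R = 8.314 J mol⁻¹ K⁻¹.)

Qp = P(AB)·P(E)² / (P(G)³·P(X₂Y)·P(A₂)²) = (2.4)·(0.74)² / ((1.8)³·(1.9)·(0.0032)²) = 11600
ΔG = RT ln(Qp/Kp) = (8.314 J mol⁻¹ K⁻¹)(800 K) × ln(11600/2100)
   = (6.651 kJ/mol)(1.709) = 11.4 kJ/mol
ΔG > 0, so the forward reaction is non-spontaneous (proceeds in reverse).

ΔG = 11.4 kJ/mol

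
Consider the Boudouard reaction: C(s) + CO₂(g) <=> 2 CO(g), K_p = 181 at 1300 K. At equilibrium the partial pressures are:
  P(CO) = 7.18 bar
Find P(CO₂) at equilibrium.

P(CO₂) = 0.285 bar

(C is a pure solid — omitted from K_p.)
At equilibrium, K_p = P(CO)² / P(CO₂) = 181.
(7.18)² / (P(CO₂)) = 181
P(CO₂) = 0.285 bar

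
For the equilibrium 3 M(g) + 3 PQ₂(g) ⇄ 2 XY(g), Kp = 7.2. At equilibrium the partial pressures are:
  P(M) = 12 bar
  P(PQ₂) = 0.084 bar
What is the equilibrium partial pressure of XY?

At equilibrium, Kp = P(XY)² / (P(M)³·P(PQ₂)³) = 7.2.
(P(XY))² / ((12)³·(0.084)³) = 7.2
P(XY)² = 7.37 ⇒ P(XY) = 2.7 bar

P(XY) = 2.7 bar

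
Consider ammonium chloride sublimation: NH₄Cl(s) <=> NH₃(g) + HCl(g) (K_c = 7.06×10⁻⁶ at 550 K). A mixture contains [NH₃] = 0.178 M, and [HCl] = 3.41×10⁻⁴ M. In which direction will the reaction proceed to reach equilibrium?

(NH₄Cl is a pure solid — omitted from Q_c.)
Q_c = [NH₃]·[HCl] = (0.178)·(3.41×10⁻⁴) = 6.07×10⁻⁵
Q_c = 6.07×10⁻⁵ > K_c = 7.06×10⁻⁶, so the reverse reaction proceeds.

reverse (toward reactants)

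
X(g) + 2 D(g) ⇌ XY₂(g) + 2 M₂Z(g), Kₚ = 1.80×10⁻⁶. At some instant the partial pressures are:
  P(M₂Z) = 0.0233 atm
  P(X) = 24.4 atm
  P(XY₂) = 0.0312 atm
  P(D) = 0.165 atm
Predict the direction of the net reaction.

in the reverse direction

Qₚ = P(XY₂)·P(M₂Z)² / (P(X)·P(D)²) = (0.0312)·(0.0233)² / ((24.4)·(0.165)²) = 2.55×10⁻⁵
Qₚ = 2.55×10⁻⁵ > Kₚ = 1.80×10⁻⁶, so the reverse reaction proceeds.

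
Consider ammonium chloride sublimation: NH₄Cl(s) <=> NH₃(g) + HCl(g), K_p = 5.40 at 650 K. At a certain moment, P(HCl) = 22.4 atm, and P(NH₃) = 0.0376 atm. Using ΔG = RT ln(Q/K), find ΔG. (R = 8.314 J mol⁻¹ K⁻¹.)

ΔG = -10.0 kJ/mol

(NH₄Cl is a pure solid — omitted from Q_p.)
Q_p = P(NH₃)·P(HCl) = (0.0376)·(22.4) = 0.842
ΔG = RT ln(Q_p/K_p) = (8.314 J mol⁻¹ K⁻¹)(650 K) × ln(0.842/5.40)
   = (5.404 kJ/mol)(-1.858) = -10.0 kJ/mol
ΔG < 0, so the forward reaction is spontaneous (proceeds forward).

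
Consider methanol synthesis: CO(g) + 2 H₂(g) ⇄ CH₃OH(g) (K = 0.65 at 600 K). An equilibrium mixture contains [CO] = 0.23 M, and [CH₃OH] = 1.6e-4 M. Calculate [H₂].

At equilibrium, K = [CH₃OH] / ([CO]·[H₂]²) = 0.65.
(1.6e-4) / ((0.23)·([H₂])²) = 0.65
[H₂]² = 0.00107 ⇒ [H₂] = 0.033 M

[H₂] = 0.033 M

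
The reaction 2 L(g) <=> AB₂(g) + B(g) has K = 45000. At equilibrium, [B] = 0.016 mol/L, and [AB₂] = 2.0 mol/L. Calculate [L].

At equilibrium, K = [AB₂]·[B] / [L]² = 45000.
(2.0)·(0.016) / ([L])² = 45000
[L]² = 7.11e-7 ⇒ [L] = 8.4e-4 mol/L

[L] = 8.4e-4 mol/L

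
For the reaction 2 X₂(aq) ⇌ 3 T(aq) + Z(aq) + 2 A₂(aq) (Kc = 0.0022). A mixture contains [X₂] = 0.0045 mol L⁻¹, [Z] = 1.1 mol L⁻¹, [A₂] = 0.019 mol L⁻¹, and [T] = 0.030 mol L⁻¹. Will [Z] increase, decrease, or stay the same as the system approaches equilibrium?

Qc = [T]³·[Z]·[A₂]² / [X₂]² = (0.030)³·(1.1)·(0.019)² / (0.0045)² = 5.3×10⁻⁴
Qc = 5.3×10⁻⁴ < Kc = 0.0022: net forward reaction.
Z is a product, so it increases.

increase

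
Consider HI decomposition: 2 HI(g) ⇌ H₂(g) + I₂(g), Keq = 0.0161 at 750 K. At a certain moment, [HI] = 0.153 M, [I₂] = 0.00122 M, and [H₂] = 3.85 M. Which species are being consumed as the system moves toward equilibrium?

Q = [H₂]·[I₂] / [HI]² = (3.85)·(0.00122) / (0.153)² = 0.201
Q = 0.201 > Keq = 0.0161: net reverse reaction.

H₂, I₂ (products)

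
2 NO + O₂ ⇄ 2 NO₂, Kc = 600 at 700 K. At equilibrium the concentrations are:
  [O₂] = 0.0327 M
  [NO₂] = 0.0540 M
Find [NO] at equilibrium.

At equilibrium, Kc = [NO₂]² / ([NO]²·[O₂]) = 600.
(0.0540)² / (([NO])²·(0.0327)) = 600
[NO]² = 1.49×10⁻⁴ ⇒ [NO] = 0.0122 M

[NO] = 0.0122 M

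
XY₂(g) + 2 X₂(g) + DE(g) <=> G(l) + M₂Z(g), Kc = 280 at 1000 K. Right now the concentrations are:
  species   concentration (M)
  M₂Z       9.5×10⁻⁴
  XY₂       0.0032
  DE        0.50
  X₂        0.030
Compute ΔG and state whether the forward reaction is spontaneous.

ΔG = 7.13 kJ/mol; the forward reaction is non-spontaneous

(G is a pure liquid — omitted from Qc.)
Qc = [M₂Z] / ([XY₂]·[X₂]²·[DE]) = (9.5×10⁻⁴) / ((0.0032)·(0.030)²·(0.50)) = 660
ΔG = RT ln(Qc/Kc) = (8.314 J mol⁻¹ K⁻¹)(1000 K) × ln(660/280)
   = (8.314 kJ/mol)(0.8575) = 7.13 kJ/mol
ΔG > 0, so the forward reaction is non-spontaneous (proceeds in reverse).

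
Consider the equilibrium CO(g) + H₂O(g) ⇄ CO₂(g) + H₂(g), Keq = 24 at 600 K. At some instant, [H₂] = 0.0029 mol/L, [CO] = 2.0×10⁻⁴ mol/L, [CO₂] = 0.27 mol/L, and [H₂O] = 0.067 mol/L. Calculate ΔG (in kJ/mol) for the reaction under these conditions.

ΔG = 4.44 kJ/mol

Q = [CO₂]·[H₂] / ([CO]·[H₂O]) = (0.27)·(0.0029) / ((2.0×10⁻⁴)·(0.067)) = 58.4
ΔG = RT ln(Q/Keq) = (8.314 J mol⁻¹ K⁻¹)(600 K) × ln(58.4/24)
   = (4.988 kJ/mol)(0.8893) = 4.44 kJ/mol
ΔG > 0, so the forward reaction is non-spontaneous (proceeds in reverse).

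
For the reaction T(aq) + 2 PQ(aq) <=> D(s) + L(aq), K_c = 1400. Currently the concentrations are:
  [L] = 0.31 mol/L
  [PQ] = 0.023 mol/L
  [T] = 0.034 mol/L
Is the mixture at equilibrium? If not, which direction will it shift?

(D is a pure solid — omitted from Q_c.)
Q_c = [L] / ([T]·[PQ]²) = (0.31) / ((0.034)·(0.023)²) = 17000
Q_c = 17000 > K_c = 1400: net reverse reaction.

no; Q > K, reaction proceeds in reverse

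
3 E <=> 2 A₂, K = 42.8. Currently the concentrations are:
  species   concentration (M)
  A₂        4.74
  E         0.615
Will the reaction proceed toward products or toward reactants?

toward reactants

Q = [A₂]² / [E]³ = (4.74)² / (0.615)³ = 96.6
Q = 96.6 > K = 42.8, so the reverse reaction proceeds.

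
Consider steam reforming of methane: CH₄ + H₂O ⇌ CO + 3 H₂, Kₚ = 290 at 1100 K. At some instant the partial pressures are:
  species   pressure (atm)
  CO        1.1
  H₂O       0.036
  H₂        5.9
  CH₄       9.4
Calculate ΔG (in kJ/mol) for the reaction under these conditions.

ΔG = 7.63 kJ/mol

Qₚ = P(CO)·P(H₂)³ / (P(CH₄)·P(H₂O)) = (1.1)·(5.9)³ / ((9.4)·(0.036)) = 668
ΔG = RT ln(Qₚ/Kₚ) = (8.314 J mol⁻¹ K⁻¹)(1100 K) × ln(668/290)
   = (9.145 kJ/mol)(0.8344) = 7.63 kJ/mol
ΔG > 0, so the forward reaction is non-spontaneous (proceeds in reverse).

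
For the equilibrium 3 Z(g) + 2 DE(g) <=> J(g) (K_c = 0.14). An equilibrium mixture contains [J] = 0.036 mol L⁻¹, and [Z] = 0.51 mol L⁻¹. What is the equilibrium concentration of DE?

At equilibrium, K_c = [J] / ([Z]³·[DE]²) = 0.14.
(0.036) / ((0.51)³·([DE])²) = 0.14
[DE]² = 1.94 ⇒ [DE] = 1.4 mol L⁻¹

[DE] = 1.4 mol L⁻¹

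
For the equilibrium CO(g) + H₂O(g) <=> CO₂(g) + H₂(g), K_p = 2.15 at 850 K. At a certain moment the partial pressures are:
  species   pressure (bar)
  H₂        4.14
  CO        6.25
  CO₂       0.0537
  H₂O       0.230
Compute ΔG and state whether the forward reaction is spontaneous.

ΔG = -18.6 kJ/mol; the forward reaction is spontaneous

Q_p = P(CO₂)·P(H₂) / (P(CO)·P(H₂O)) = (0.0537)·(4.14) / ((6.25)·(0.230)) = 0.155
ΔG = RT ln(Q_p/K_p) = (8.314 J mol⁻¹ K⁻¹)(850 K) × ln(0.155/2.15)
   = (7.067 kJ/mol)(-2.630) = -18.6 kJ/mol
ΔG < 0, so the forward reaction is spontaneous (proceeds forward).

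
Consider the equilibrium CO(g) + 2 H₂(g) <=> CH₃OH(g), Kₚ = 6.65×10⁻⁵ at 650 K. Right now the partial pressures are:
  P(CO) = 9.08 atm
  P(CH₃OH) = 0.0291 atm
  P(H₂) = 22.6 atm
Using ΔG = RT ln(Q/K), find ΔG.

ΔG = -12.8 kJ/mol

Qₚ = P(CH₃OH) / (P(CO)·P(H₂)²) = (0.0291) / ((9.08)·(22.6)²) = 6.27×10⁻⁶
ΔG = RT ln(Qₚ/Kₚ) = (8.314 J mol⁻¹ K⁻¹)(650 K) × ln(6.27×10⁻⁶/6.65×10⁻⁵)
   = (5.404 kJ/mol)(-2.361) = -12.8 kJ/mol
ΔG < 0, so the forward reaction is spontaneous (proceeds forward).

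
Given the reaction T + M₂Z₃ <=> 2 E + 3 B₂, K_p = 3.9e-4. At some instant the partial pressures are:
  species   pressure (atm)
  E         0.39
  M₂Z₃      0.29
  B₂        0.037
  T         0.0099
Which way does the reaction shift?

Q_p = P(E)²·P(B₂)³ / (P(T)·P(M₂Z₃)) = (0.39)²·(0.037)³ / ((0.0099)·(0.29)) = 0.0027
Q_p = 0.0027 > K_p = 3.9e-4, so the reverse reaction proceeds.

toward reactants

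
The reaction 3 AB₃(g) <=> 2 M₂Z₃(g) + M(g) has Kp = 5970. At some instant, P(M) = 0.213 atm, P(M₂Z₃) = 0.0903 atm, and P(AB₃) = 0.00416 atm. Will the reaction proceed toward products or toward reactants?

to the left

Qp = P(M₂Z₃)²·P(M) / P(AB₃)³ = (0.0903)²·(0.213) / (0.00416)³ = 24100
Qp = 24100 > Kp = 5970, so the reverse reaction proceeds.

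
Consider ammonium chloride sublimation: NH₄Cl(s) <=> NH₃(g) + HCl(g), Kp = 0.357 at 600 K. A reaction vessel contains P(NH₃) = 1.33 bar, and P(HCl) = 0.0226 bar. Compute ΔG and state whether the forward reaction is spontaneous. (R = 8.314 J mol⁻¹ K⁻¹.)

(NH₄Cl is a pure solid — omitted from Qp.)
Qp = P(NH₃)·P(HCl) = (1.33)·(0.0226) = 0.0301
ΔG = RT ln(Qp/Kp) = (8.314 J mol⁻¹ K⁻¹)(600 K) × ln(0.0301/0.357)
   = (4.988 kJ/mol)(-2.473) = -12.3 kJ/mol
ΔG < 0, so the forward reaction is spontaneous (proceeds forward).

ΔG = -12.3 kJ/mol; the forward reaction is spontaneous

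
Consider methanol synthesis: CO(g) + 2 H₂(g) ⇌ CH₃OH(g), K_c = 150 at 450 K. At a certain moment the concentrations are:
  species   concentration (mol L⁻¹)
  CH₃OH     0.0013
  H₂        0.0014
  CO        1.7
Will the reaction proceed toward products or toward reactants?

Q_c = [CH₃OH] / ([CO]·[H₂]²) = (0.0013) / ((1.7)·(0.0014)²) = 390
Q_c = 390 > K_c = 150, so the reverse reaction proceeds.

to the left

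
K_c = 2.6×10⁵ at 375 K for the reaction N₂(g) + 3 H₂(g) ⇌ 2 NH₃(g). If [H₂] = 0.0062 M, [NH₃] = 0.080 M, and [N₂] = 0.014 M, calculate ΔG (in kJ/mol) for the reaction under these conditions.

Q_c = [NH₃]² / ([N₂]·[H₂]³) = (0.080)² / ((0.014)·(0.0062)³) = 1.92×10⁶
ΔG = RT ln(Q_c/K_c) = (8.314 J mol⁻¹ K⁻¹)(375 K) × ln(1.92×10⁶/2.6×10⁵)
   = (3.118 kJ/mol)(1.999) = 6.23 kJ/mol
ΔG > 0, so the forward reaction is non-spontaneous (proceeds in reverse).

ΔG = 6.23 kJ/mol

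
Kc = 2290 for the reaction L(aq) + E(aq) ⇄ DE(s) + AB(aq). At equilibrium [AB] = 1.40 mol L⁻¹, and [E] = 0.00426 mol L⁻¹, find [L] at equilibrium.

(DE is a pure solid — omitted from Kc.)
At equilibrium, Kc = [AB] / ([L]·[E]) = 2290.
(1.40) / (([L])·(0.00426)) = 2290
[L] = 0.144 mol L⁻¹

[L] = 0.144 mol L⁻¹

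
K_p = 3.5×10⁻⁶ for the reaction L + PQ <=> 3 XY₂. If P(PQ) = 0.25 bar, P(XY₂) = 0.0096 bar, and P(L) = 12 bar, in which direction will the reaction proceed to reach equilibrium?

to the right

Q_p = P(XY₂)³ / (P(L)·P(PQ)) = (0.0096)³ / ((12)·(0.25)) = 2.9×10⁻⁷
Q_p = 2.9×10⁻⁷ < K_p = 3.5×10⁻⁶, so the forward reaction proceeds.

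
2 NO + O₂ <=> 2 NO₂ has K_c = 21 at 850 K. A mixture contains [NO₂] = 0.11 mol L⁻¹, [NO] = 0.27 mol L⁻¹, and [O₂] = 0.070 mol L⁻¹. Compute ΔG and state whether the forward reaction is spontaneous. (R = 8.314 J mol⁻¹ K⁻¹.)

Q_c = [NO₂]² / ([NO]²·[O₂]) = (0.11)² / ((0.27)²·(0.070)) = 2.37
ΔG = RT ln(Q_c/K_c) = (8.314 J mol⁻¹ K⁻¹)(850 K) × ln(2.37/21)
   = (7.067 kJ/mol)(-2.182) = -15.4 kJ/mol
ΔG < 0, so the forward reaction is spontaneous (proceeds forward).

ΔG = -15.4 kJ/mol; the forward reaction is spontaneous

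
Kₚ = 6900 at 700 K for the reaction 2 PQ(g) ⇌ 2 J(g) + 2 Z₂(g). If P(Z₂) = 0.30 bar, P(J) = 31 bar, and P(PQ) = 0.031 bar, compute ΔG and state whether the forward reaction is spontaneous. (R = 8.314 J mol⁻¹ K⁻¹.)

Qₚ = P(J)²·P(Z₂)² / P(PQ)² = (31)²·(0.30)² / (0.031)² = 90000
ΔG = RT ln(Qₚ/Kₚ) = (8.314 J mol⁻¹ K⁻¹)(700 K) × ln(90000/6900)
   = (5.820 kJ/mol)(2.568) = 14.9 kJ/mol
ΔG > 0, so the forward reaction is non-spontaneous (proceeds in reverse).

ΔG = 14.9 kJ/mol; the forward reaction is non-spontaneous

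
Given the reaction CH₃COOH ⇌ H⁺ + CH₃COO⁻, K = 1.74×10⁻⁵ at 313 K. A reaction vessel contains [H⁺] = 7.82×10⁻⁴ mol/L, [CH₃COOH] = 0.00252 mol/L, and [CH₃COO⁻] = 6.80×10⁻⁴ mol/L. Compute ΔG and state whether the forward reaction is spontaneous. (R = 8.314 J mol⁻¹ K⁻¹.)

ΔG = 6.49 kJ/mol; the forward reaction is non-spontaneous

Q = [H⁺]·[CH₃COO⁻] / [CH₃COOH] = (7.82×10⁻⁴)·(6.80×10⁻⁴) / (0.00252) = 2.11×10⁻⁴
ΔG = RT ln(Q/K) = (8.314 J mol⁻¹ K⁻¹)(313 K) × ln(2.11×10⁻⁴/1.74×10⁻⁵)
   = (2.602 kJ/mol)(2.495) = 6.49 kJ/mol
ΔG > 0, so the forward reaction is non-spontaneous (proceeds in reverse).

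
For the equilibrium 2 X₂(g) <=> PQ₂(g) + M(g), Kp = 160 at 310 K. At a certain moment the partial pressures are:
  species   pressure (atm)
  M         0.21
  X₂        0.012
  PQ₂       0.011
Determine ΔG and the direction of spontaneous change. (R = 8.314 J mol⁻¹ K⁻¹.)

ΔG = -5.93 kJ/mol; the forward reaction is spontaneous

Qp = P(PQ₂)·P(M) / P(X₂)² = (0.011)·(0.21) / (0.012)² = 16.0
ΔG = RT ln(Qp/Kp) = (8.314 J mol⁻¹ K⁻¹)(310 K) × ln(16.0/160)
   = (2.577 kJ/mol)(-2.303) = -5.93 kJ/mol
ΔG < 0, so the forward reaction is spontaneous (proceeds forward).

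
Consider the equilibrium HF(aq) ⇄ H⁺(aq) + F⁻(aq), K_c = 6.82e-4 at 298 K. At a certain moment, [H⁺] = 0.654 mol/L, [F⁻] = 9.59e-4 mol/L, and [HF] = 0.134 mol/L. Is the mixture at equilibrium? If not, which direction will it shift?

no; Q > K, reaction proceeds in reverse

Q_c = [H⁺]·[F⁻] / [HF] = (0.654)·(9.59e-4) / (0.134) = 0.00468
Q_c = 0.00468 > K_c = 6.82e-4: net reverse reaction.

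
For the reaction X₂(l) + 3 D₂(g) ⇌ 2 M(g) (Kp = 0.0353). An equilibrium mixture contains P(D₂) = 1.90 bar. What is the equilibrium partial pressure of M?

P(M) = 0.492 bar

(X₂ is a pure liquid — omitted from Kp.)
At equilibrium, Kp = P(M)² / P(D₂)³ = 0.0353.
(P(M))² / (1.90)³ = 0.0353
P(M)² = 0.242 ⇒ P(M) = 0.492 bar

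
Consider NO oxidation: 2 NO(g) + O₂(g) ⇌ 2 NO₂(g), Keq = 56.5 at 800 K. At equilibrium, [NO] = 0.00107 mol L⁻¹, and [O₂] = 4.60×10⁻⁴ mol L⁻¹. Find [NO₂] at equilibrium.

[NO₂] = 1.72×10⁻⁴ mol L⁻¹

At equilibrium, Keq = [NO₂]² / ([NO]²·[O₂]) = 56.5.
([NO₂])² / ((0.00107)²·(4.60×10⁻⁴)) = 56.5
[NO₂]² = 2.98×10⁻⁸ ⇒ [NO₂] = 1.72×10⁻⁴ mol L⁻¹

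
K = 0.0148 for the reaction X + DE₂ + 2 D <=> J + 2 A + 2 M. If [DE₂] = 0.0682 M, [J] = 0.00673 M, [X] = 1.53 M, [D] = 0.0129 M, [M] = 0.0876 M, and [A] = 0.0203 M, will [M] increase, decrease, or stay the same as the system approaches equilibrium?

Q = [J]·[A]²·[M]² / ([X]·[DE₂]·[D]²) = (0.00673)·(0.0203)²·(0.0876)² / ((1.53)·(0.0682)·(0.0129)²) = 0.00123
Q = 0.00123 < K = 0.0148: net forward reaction.
M is a product, so it increases.

increase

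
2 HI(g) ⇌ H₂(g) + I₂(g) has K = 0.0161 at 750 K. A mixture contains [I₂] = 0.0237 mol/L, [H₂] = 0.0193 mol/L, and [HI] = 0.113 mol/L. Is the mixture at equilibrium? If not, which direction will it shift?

Q = [H₂]·[I₂] / [HI]² = (0.0193)·(0.0237) / (0.113)² = 0.0358
Q = 0.0358 > K = 0.0161: net reverse reaction.

no; Q > K, reaction proceeds in reverse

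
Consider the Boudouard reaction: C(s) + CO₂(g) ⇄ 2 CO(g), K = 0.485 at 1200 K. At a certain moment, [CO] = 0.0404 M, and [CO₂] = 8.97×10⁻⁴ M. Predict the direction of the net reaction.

(C is a pure solid — omitted from Q.)
Q = [CO]² / [CO₂] = (0.0404)² / (8.97×10⁻⁴) = 1.82
Q = 1.82 > K = 0.485, so the reverse reaction proceeds.

reverse (toward reactants)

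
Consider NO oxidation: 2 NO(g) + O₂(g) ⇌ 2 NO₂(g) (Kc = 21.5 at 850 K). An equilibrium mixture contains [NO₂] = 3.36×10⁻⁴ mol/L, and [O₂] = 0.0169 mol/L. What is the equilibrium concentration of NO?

[NO] = 5.57×10⁻⁴ mol/L

At equilibrium, Kc = [NO₂]² / ([NO]²·[O₂]) = 21.5.
(3.36×10⁻⁴)² / (([NO])²·(0.0169)) = 21.5
[NO]² = 3.11×10⁻⁷ ⇒ [NO] = 5.57×10⁻⁴ mol/L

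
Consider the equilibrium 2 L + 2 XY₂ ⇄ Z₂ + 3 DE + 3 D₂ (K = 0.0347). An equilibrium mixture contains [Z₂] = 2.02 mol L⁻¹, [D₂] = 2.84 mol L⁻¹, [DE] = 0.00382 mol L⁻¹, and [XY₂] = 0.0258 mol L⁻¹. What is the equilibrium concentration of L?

[L] = 0.334 mol L⁻¹

At equilibrium, K = [Z₂]·[DE]³·[D₂]³ / ([L]²·[XY₂]²) = 0.0347.
(2.02)·(0.00382)³·(2.84)³ / (([L])²·(0.0258)²) = 0.0347
[L]² = 0.112 ⇒ [L] = 0.334 mol L⁻¹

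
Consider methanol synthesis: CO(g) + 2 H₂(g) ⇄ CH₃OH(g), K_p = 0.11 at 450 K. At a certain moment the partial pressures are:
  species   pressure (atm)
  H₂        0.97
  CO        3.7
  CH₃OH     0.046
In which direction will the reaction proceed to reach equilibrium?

Q_p = P(CH₃OH) / (P(CO)·P(H₂)²) = (0.046) / ((3.7)·(0.97)²) = 0.013
Q_p = 0.013 < K_p = 0.11, so the forward reaction proceeds.

to the right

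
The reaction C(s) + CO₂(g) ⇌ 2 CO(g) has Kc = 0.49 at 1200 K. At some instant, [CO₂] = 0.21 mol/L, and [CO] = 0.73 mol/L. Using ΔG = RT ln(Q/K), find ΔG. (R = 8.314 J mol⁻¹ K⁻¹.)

(C is a pure solid — omitted from Qc.)
Qc = [CO]² / [CO₂] = (0.73)² / (0.21) = 2.54
ΔG = RT ln(Qc/Kc) = (8.314 J mol⁻¹ K⁻¹)(1200 K) × ln(2.54/0.49)
   = (9.977 kJ/mol)(1.646) = 16.4 kJ/mol
ΔG > 0, so the forward reaction is non-spontaneous (proceeds in reverse).

ΔG = 16.4 kJ/mol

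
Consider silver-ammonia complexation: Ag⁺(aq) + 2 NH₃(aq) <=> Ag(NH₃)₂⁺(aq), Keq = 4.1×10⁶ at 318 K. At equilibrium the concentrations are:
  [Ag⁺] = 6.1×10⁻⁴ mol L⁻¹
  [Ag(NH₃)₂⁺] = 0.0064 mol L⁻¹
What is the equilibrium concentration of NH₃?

[NH₃] = 0.0016 mol L⁻¹

At equilibrium, Keq = [Ag(NH₃)₂⁺] / ([Ag⁺]·[NH₃]²) = 4.1×10⁶.
(0.0064) / ((6.1×10⁻⁴)·([NH₃])²) = 4.1×10⁶
[NH₃]² = 2.56×10⁻⁶ ⇒ [NH₃] = 0.0016 mol L⁻¹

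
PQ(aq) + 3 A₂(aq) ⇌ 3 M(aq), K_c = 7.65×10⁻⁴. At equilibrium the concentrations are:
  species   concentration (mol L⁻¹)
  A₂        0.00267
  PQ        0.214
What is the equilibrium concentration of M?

At equilibrium, K_c = [M]³ / ([PQ]·[A₂]³) = 7.65×10⁻⁴.
([M])³ / ((0.214)·(0.00267)³) = 7.65×10⁻⁴
[M]³ = 3.12×10⁻¹² ⇒ [M] = 1.46×10⁻⁴ mol L⁻¹

[M] = 1.46×10⁻⁴ mol L⁻¹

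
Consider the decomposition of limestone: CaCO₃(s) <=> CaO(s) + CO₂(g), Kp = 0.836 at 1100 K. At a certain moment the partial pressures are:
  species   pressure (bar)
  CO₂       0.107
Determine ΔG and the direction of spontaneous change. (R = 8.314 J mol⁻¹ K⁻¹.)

ΔG = -18.8 kJ/mol; the forward reaction is spontaneous

(CaCO₃, CaO are pure solids — omitted from Qp.)
Qp = P(CO₂) = 0.107
ΔG = RT ln(Qp/Kp) = (8.314 J mol⁻¹ K⁻¹)(1100 K) × ln(0.107/0.836)
   = (9.145 kJ/mol)(-2.056) = -18.8 kJ/mol
ΔG < 0, so the forward reaction is spontaneous (proceeds forward).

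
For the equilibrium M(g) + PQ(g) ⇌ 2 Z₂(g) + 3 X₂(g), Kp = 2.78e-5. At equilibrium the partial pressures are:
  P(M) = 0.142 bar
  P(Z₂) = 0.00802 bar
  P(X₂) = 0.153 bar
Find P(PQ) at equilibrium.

At equilibrium, Kp = P(Z₂)²·P(X₂)³ / (P(M)·P(PQ)) = 2.78e-5.
(0.00802)²·(0.153)³ / ((0.142)·(P(PQ))) = 2.78e-5
P(PQ) = 0.0584 bar

P(PQ) = 0.0584 bar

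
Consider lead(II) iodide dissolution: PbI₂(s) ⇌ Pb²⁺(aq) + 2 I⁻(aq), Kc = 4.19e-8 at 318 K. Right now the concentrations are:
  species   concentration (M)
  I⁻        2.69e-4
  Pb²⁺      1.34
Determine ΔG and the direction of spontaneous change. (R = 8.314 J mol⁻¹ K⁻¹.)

ΔG = 2.22 kJ/mol; the forward reaction is non-spontaneous

(PbI₂ is a pure solid — omitted from Qc.)
Qc = [Pb²⁺]·[I⁻]² = (1.34)·(2.69e-4)² = 9.70e-8
ΔG = RT ln(Qc/Kc) = (8.314 J mol⁻¹ K⁻¹)(318 K) × ln(9.70e-8/4.19e-8)
   = (2.644 kJ/mol)(0.8394) = 2.22 kJ/mol
ΔG > 0, so the forward reaction is non-spontaneous (proceeds in reverse).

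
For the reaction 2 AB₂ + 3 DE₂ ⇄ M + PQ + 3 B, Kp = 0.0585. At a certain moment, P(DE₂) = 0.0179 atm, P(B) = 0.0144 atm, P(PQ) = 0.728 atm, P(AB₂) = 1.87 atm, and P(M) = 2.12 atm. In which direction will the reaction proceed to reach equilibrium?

Qp = P(M)·P(PQ)·P(B)³ / (P(AB₂)²·P(DE₂)³) = (2.12)·(0.728)·(0.0144)³ / ((1.87)²·(0.0179)³) = 0.230
Qp = 0.230 > Kp = 0.0585, so the reverse reaction proceeds.

reverse (toward reactants)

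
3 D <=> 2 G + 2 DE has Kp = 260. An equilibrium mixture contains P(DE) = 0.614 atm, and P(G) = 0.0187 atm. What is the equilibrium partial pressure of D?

At equilibrium, Kp = P(G)²·P(DE)² / P(D)³ = 260.
(0.0187)²·(0.614)² / (P(D))³ = 260
P(D)³ = 5.07×10⁻⁷ ⇒ P(D) = 0.00797 atm

P(D) = 0.00797 atm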